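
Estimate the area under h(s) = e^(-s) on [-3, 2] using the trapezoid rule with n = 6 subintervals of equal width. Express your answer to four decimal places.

21.0916

Δs = (2 − (-3))/6 = 5/6.
h(-3) ≈ 20.0855, h(-13/6) ≈ 8.7291, h(-4/3) ≈ 3.7937, h(-0.5) ≈ 1.6487, h(1/3) ≈ 0.7165, h(7/6) ≈ 0.3114, h(2) ≈ 0.1353.
T_6 = (Δs/2)·[h(s_0) + 2h(s_1) + ... + 2h(s_{5}) + h(s_6)].
Sum ≈ 21.0916.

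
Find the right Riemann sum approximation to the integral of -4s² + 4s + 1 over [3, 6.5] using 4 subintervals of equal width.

-314.015625

Δs = (6.5 − 3)/4 = 0.875.
Right endpoints: 3.875, 4.75, 5.625, 6.5.
f(3.875) = -43.5625, f(4.75) = -70.25, f(5.625) = -103.0625, f(6.5) = -142.
Sum = Δs · [f(3.875) + f(4.75) + f(5.625) + f(6.5)].
Sum = -314.015625.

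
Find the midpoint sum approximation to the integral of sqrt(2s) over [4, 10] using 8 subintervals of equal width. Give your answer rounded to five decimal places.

22.27481

Δs = (10 − 4)/8 = 0.75.
Midpoints: 4.375, 5.125, 5.875, 6.625, 7.375, 8.125, 8.875, 9.625.
f(4.375) ≈ 2.95804, f(5.125) ≈ 3.20156, f(5.875) ≈ 3.42783, f(6.625) ≈ 3.64005, f(7.375) ≈ 3.84057, f(8.125) ≈ 4.03113, f(8.875) ≈ 4.21307, f(9.625) ≈ 4.38748.
Sum = Δs · [f(4.375) + f(5.125) + f(5.875) + ...].
Sum ≈ 22.27481.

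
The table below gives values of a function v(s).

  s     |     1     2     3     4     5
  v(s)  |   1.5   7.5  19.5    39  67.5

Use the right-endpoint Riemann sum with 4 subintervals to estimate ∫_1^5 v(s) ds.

Δs = 1.
Sum = 1·[7.5 + 19.5 + 39 + 67.5] = 133.5.

133.5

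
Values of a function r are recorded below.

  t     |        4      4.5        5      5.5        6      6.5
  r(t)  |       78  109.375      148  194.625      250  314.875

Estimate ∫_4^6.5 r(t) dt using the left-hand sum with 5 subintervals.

Δt = 0.5.
Sum = 0.5·[78 + 109.375 + 148 + 194.625 + 250] = 390.

390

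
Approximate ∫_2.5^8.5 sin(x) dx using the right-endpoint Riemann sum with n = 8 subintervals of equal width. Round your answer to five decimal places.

Δx = (8.5 − 2.5)/8 = 0.75.
Right endpoints: 3.25, 4, 4.75, 5.5, 6.25, 7, 7.75, 8.5.
f(3.25) ≈ -0.10820, f(4) ≈ -0.75680, f(4.75) ≈ -0.99929, f(5.5) ≈ -0.70554, f(6.25) ≈ -0.03318, f(7) ≈ 0.65699, f(7.75) ≈ 0.99460, f(8.5) ≈ 0.79849.
Sum = Δx · [f(3.25) + f(4) + f(4.75) + ...].
Sum ≈ -0.11470.

-0.11470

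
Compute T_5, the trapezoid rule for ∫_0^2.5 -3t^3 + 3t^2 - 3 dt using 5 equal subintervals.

-22.03125

Δt = (2.5 − 0)/5 = 0.5.
f(0) = -3, f(0.5) = -2.625, f(1) = -3, f(1.5) = -6.375, f(2) = -15, f(2.5) = -31.125.
T_5 = (Δt/2)·[f(t_0) + 2f(t_1) + ... + 2f(t_{4}) + f(t_5)].
Sum = -22.03125.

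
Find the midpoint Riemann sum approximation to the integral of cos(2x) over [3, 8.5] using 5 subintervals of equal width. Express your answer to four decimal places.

-0.4209

Δx = (8.5 − 3)/5 = 1.1.
Midpoints: 3.55, 4.65, 5.75, 6.85, 7.95.
f(3.55) ≈ 0.6845, f(4.65) ≈ -0.9922, f(5.75) ≈ 0.4833, f(6.85) ≈ 0.4234, f(7.95) ≈ -0.9816.
Sum = Δx · [f(3.55) + f(4.65) + f(5.75) + f(6.85) + f(7.95)].
Sum ≈ -0.4209.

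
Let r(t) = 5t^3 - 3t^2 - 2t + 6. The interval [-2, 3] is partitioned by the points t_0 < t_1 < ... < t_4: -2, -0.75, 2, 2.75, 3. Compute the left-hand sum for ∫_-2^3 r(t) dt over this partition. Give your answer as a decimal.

0.6328125

Subinterval widths: 1.25, 2.75, 0.75, 0.25.
Left endpoints: -2, -0.75, 2, 2.75.
r(-2) = -42, r(-0.75) = 3.703125, r(2) = 30, r(2.75) = 81.796875.
Sum = Σ Δt_i · r(t_i).
Sum = 0.6328125.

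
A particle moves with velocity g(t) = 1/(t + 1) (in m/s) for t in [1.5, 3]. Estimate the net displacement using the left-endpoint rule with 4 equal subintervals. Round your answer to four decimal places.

0.4993

Δt = (3 − 1.5)/4 = 0.375.
Left endpoints: 1.5, 1.875, 2.25, 2.625.
g(1.5) = 0.4, g(1.875) = 8/23, g(2.25) = 4/13, g(2.625) = 8/29.
Sum = Δt · [g(1.5) + g(1.875) + g(2.25) + g(2.625)].
Sum ≈ 0.4993.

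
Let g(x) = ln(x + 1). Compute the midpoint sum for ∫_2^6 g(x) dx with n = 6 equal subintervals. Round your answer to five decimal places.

Δx = (6 − 2)/6 = 2/3.
Midpoints: 7/3, 3, 11/3, 13/3, 5, 17/3.
g(7/3) ≈ 1.20397, g(3) ≈ 1.38629, g(11/3) ≈ 1.54045, g(13/3) ≈ 1.67398, g(5) ≈ 1.79176, g(17/3) ≈ 1.89712.
Sum = Δx · [g(7/3) + g(3) + g(11/3) + ...].
Sum ≈ 6.32905.

6.32905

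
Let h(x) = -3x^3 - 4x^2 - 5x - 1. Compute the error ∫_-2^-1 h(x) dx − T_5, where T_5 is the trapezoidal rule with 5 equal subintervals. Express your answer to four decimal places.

Exact integral: ∫_-2^-1 h(x) dx ≈ 8.416667.
T_5 = 8.48.
Error ≈ 8.416667 − 8.48 ≈ -0.0633.

-0.0633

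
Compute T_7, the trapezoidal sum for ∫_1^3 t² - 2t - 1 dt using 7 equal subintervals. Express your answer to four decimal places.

Δt = (3 − 1)/7 = 2/7.
f(1) = -2, f(9/7) = -94/49, f(11/7) = -82/49, f(13/7) = -62/49, f(15/7) = -34/49, f(17/7) = 2/49, f(19/7) = 46/49, f(3) = 2.
T_7 = (Δt/2)·[f(t_0) + 2f(t_1) + ... + 2f(t_{6}) + f(t_7)].
Sum ≈ -1.3061.

-1.3061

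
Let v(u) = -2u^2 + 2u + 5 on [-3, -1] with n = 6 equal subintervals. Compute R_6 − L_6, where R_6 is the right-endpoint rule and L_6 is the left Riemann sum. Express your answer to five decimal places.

6.66667

R_6 ≈ -12.0740741.
L_6 ≈ -18.7407407.
R_6 − L_6 ≈ 6.66667.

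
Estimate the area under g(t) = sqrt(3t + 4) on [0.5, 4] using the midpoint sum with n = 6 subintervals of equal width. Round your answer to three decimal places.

11.360

Δt = (4 − 0.5)/6 = 7/12.
Midpoints: 19/24, 1.375, 47/24, 61/24, 3.125, 89/24.
g(19/24) ≈ 2.525, g(1.375) ≈ 2.850, g(47/24) ≈ 3.142, g(61/24) ≈ 3.410, g(3.125) ≈ 3.657, g(89/24) ≈ 3.889.
Sum = Δt · [g(19/24) + g(1.375) + g(47/24) + ...].
Sum ≈ 11.360.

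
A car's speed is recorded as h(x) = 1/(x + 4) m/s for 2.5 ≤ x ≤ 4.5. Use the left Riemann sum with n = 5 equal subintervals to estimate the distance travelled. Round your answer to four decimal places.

0.2756

Δx = (4.5 − 2.5)/5 = 0.4.
Left endpoints: 2.5, 2.9, 3.3, 3.7, 4.1.
h(2.5) = 2/13, h(2.9) = 10/69, h(3.3) = 10/73, h(3.7) = 10/77, h(4.1) = 10/81.
Sum = Δx · [h(2.5) + h(2.9) + h(3.3) + h(3.7) + h(4.1)].
Sum ≈ 0.2756.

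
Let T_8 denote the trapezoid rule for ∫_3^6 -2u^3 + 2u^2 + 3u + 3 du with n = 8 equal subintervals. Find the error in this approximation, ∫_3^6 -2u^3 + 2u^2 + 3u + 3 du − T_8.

Exact integral: ∫_3^6 f(u) du = -432.
T_8 = -433.7578125.
Error = -432 − (-433.7578125) = 1.7578125.

1.7578125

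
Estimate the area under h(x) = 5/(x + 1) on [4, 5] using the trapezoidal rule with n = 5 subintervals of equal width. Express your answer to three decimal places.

Δx = (5 − 4)/5 = 0.2.
h(4) = 1, h(4.2) = 25/26, h(4.4) = 25/27, h(4.6) = 25/28, h(4.8) = 25/29, h(5) = 5/6.
T_5 = (Δx/2)·[h(x_0) + 2h(x_1) + ... + 2h(x_{4}) + h(x_5)].
Sum ≈ 0.912.

0.912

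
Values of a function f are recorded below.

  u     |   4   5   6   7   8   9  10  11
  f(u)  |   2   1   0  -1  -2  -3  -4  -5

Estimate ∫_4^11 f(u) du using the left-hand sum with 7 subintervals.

Δu = 1.
Sum = 1·[2 + 1 + 0 + (-1) + (-2) + (-3) + (-4)] = -7.

-7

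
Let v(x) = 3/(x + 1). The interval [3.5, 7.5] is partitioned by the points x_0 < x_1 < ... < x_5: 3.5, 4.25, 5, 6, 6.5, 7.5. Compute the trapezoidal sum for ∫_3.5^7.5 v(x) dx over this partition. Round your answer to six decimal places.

Subinterval widths: 0.75, 0.75, 1, 0.5, 1.
v(3.5) = 2/3, v(4.25) = 4/7, v(5) = 0.5, v(6) = 3/7, v(6.5) = 0.4, v(7.5) = 6/17.
On each subinterval the trapezoid contributes (Δx_i/2)·[v(x_{i-1}) + v(x_i)].
Sum ≈ 1.913971.

1.913971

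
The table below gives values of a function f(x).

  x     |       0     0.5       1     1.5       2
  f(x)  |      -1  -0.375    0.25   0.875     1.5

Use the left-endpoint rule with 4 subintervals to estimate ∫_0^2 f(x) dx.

Δx = 0.5.
Sum = 0.5·[(-1) + (-0.375) + 0.25 + 0.875] = -0.125.

-0.125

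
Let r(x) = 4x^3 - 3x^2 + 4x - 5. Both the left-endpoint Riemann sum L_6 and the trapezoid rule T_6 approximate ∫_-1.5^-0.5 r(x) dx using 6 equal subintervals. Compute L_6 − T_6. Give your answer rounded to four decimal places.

L_6 ≈ -19.236111.
T_6 ≈ -17.319444.
L_6 − T_6 ≈ -1.9167.

-1.9167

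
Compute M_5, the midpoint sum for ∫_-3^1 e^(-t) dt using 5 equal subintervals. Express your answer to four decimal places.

Δt = (1 − (-3))/5 = 0.8.
Midpoints: -2.6, -1.8, -1, -0.2, 0.6.
f(-2.6) ≈ 13.4637, f(-1.8) ≈ 6.0496, f(-1) ≈ 2.7183, f(-0.2) ≈ 1.2214, f(0.6) ≈ 0.5488.
Sum = Δt · [f(-2.6) + f(-1.8) + f(-1) + f(-0.2) + f(0.6)].
Sum ≈ 19.2015.

19.2015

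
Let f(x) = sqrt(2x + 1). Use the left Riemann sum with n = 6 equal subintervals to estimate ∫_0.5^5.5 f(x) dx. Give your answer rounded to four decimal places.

12.0356

Δx = (5.5 − 0.5)/6 = 5/6.
Left endpoints: 0.5, 4/3, 13/6, 3, 23/6, 14/3.
f(0.5) ≈ 1.4142, f(4/3) ≈ 1.9149, f(13/6) ≈ 2.3094, f(3) ≈ 2.6458, f(23/6) ≈ 2.9439, f(14/3) ≈ 3.2146.
Sum = Δx · [f(0.5) + f(4/3) + f(13/6) + ...].
Sum ≈ 12.0356.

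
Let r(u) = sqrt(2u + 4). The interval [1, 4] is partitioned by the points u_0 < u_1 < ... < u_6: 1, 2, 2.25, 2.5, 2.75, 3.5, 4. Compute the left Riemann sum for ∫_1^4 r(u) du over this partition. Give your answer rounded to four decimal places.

Subinterval widths: 1, 0.25, 0.25, 0.25, 0.75, 0.5.
Left endpoints: 1, 2, 2.25, 2.5, 2.75, 3.5.
r(1) ≈ 2.4495, r(2) ≈ 2.8284, r(2.25) ≈ 2.9155, r(2.5) ≈ 3.0000, r(2.75) ≈ 3.0822, r(3.5) ≈ 3.3166.
Sum = Σ Δu_i · r(u_i).
Sum ≈ 8.6054.

8.6054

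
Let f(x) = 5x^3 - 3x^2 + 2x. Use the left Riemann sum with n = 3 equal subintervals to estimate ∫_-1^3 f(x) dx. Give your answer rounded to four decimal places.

11.5556

Δx = (3 − (-1))/3 = 4/3.
Left endpoints: -1, 1/3, 5/3.
f(-1) = -10, f(1/3) = 14/27, f(5/3) = 490/27.
Sum = Δx · [f(-1) + f(1/3) + f(5/3)].
Sum ≈ 11.5556.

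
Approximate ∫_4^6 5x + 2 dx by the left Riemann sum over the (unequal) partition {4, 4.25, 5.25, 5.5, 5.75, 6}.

50.875

Subinterval widths: 0.25, 1, 0.25, 0.25, 0.25.
Left endpoints: 4, 4.25, 5.25, 5.5, 5.75.
f(4) = 22, f(4.25) = 23.25, f(5.25) = 28.25, f(5.5) = 29.5, f(5.75) = 30.75.
Sum = Σ Δx_i · f(x_i).
Sum = 50.875.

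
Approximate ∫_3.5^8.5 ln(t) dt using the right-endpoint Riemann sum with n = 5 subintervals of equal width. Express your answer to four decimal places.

9.2356

Δt = (8.5 − 3.5)/5 = 1.
Right endpoints: 4.5, 5.5, 6.5, 7.5, 8.5.
f(4.5) ≈ 1.5041, f(5.5) ≈ 1.7047, f(6.5) ≈ 1.8718, f(7.5) ≈ 2.0149, f(8.5) ≈ 2.1401.
Sum = Δt · [f(4.5) + f(5.5) + f(6.5) + f(7.5) + f(8.5)].
Sum ≈ 9.2356.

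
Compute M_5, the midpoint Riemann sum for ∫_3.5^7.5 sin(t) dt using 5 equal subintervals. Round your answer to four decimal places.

Δt = (7.5 − 3.5)/5 = 0.8.
Midpoints: 3.9, 4.7, 5.5, 6.3, 7.1.
f(3.9) ≈ -0.6878, f(4.7) ≈ -0.9999, f(5.5) ≈ -0.7055, f(6.3) ≈ 0.0168, f(7.1) ≈ 0.7290.
Sum = Δt · [f(3.9) + f(4.7) + f(5.5) + f(6.3) + f(7.1)].
Sum ≈ -1.3180.

-1.3180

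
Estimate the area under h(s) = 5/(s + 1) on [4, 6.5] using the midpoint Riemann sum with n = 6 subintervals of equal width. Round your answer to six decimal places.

Δs = (6.5 − 4)/6 = 5/12.
Midpoints: 101/24, 4.625, 121/24, 131/24, 5.875, 151/24.
h(101/24) = 0.96, h(4.625) = 8/9, h(121/24) = 24/29, h(131/24) = 24/31, h(5.875) = 8/11, h(151/24) = 24/35.
Sum = Δs · [h(101/24) + h(4.625) + h(121/24) + ...].
Sum ≈ 2.026523.

2.026523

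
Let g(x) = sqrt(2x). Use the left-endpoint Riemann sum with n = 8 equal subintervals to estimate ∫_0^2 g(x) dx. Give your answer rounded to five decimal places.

Δx = (2 − 0)/8 = 0.25.
Left endpoints: 0, 0.25, 0.5, 0.75, 1, 1.25, 1.5, 1.75.
g(0) ≈ 0.00000, g(0.25) ≈ 0.70711, g(0.5) ≈ 1.00000, g(0.75) ≈ 1.22474, g(1) ≈ 1.41421, g(1.25) ≈ 1.58114, g(1.5) ≈ 1.73205, g(1.75) ≈ 1.87083.
Sum = Δx · [g(0) + g(0.25) + g(0.5) + ...].
Sum ≈ 2.38252.

2.38252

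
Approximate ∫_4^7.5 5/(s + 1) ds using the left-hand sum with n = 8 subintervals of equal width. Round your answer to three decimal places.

Δs = (7.5 − 4)/8 = 0.4375.
Left endpoints: 4, 4.4375, 4.875, 5.3125, 5.75, 6.1875, 6.625, 7.0625.
f(4) = 1, f(4.4375) = 80/87, f(4.875) = 40/47, f(5.3125) = 80/101, f(5.75) = 20/27, f(6.1875) = 16/23, f(6.625) = 40/61, f(7.0625) = 80/129.
Sum = Δs · [f(4) + f(4.4375) + f(4.875) + ...].
Sum ≈ 2.745.

2.745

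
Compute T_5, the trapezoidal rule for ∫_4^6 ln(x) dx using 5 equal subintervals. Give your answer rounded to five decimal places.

Δx = (6 − 4)/5 = 0.4.
f(4) ≈ 1.38629, f(4.4) ≈ 1.48160, f(4.8) ≈ 1.56862, f(5.2) ≈ 1.64866, f(5.6) ≈ 1.72277, f(6) ≈ 1.79176.
T_5 = (Δx/2)·[f(x_0) + 2f(x_1) + ... + 2f(x_{4}) + f(x_5)].
Sum ≈ 3.20427.

3.20427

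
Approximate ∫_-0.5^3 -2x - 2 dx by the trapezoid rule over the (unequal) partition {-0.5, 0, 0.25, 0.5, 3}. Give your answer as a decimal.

Subinterval widths: 0.5, 0.25, 0.25, 2.5.
f(-0.5) = -1, f(0) = -2, f(0.25) = -2.5, f(0.5) = -3, f(3) = -8.
On each subinterval the trapezoid contributes (Δx_i/2)·[f(x_{i-1}) + f(x_i)].
Sum = -15.75.

-15.75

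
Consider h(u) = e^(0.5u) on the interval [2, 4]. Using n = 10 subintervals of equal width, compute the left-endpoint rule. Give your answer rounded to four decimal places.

Δu = (4 − 2)/10 = 0.2.
Left endpoints: 2, 2.2, 2.4, 2.6, 2.8, 3, 3.2, 3.4, 3.6, 3.8.
h(2) ≈ 2.7183, h(2.2) ≈ 3.0042, h(2.4) ≈ 3.3201, h(2.6) ≈ 3.6693, h(2.8) ≈ 4.0552, h(3) ≈ 4.4817, h(3.2) ≈ 4.9530, h(3.4) ≈ 5.4739, h(3.6) ≈ 6.0496, h(3.8) ≈ 6.6859.
Sum = Δu · [h(2) + h(2.2) + h(2.4) + ...].
Sum ≈ 8.8823.

8.8823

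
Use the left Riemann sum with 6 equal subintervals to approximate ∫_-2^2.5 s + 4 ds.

17.4375

Δs = (2.5 − (-2))/6 = 0.75.
Left endpoints: -2, -1.25, -0.5, 0.25, 1, 1.75.
f(-2) = 2, f(-1.25) = 2.75, f(-0.5) = 3.5, f(0.25) = 4.25, f(1) = 5, f(1.75) = 5.75.
Sum = Δs · [f(-2) + f(-1.25) + f(-0.5) + ...].
Sum = 17.4375.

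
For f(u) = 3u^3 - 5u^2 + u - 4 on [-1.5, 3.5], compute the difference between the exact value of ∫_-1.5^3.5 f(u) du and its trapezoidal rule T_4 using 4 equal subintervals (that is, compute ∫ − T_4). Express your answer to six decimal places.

-5.208333

Exact integral: ∫_-1.5^3.5 f(u) du ≈ 16.66666667.
T_4 = 21.875.
Error ≈ 16.66666667 − 21.875 ≈ -5.208333.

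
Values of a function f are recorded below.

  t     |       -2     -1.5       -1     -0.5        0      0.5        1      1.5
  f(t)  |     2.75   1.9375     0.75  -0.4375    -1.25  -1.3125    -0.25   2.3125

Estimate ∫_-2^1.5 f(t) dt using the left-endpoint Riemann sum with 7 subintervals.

1.09375

Δt = 0.5.
Sum = 0.5·[2.75 + 1.9375 + 0.75 + (-0.4375) + (-1.25) + (-1.3125) + (-0.25)] = 1.09375.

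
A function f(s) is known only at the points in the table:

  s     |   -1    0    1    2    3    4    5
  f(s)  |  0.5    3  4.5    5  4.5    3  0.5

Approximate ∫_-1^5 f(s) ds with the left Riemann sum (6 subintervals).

Δs = 1.
Sum = 1·[0.5 + 3 + 4.5 + 5 + 4.5 + 3] = 20.5.

20.5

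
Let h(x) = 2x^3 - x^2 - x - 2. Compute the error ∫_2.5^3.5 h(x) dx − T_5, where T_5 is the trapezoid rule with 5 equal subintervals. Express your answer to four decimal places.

Exact integral: ∫_2.5^3.5 h(x) dx ≈ 41.416667.
T_5 = 41.53.
Error ≈ 41.416667 − 41.53 ≈ -0.1133.

-0.1133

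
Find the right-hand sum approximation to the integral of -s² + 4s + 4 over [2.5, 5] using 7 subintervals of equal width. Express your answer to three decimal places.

Δs = (5 − 2.5)/7 = 5/14.
Right endpoints: 20/7, 45/14, 25/7, 55/14, 30/7, 65/14, 5.
f(20/7) = 356/49, f(45/14) = 1279/196, f(25/7) = 271/49, f(55/14) = 839/196, f(30/7) = 136/49, f(65/14) = 199/196, f(5) = -1.
Sum = Δs · [f(20/7) + f(45/14) + f(25/7) + ...].
Sum ≈ 9.426.

9.426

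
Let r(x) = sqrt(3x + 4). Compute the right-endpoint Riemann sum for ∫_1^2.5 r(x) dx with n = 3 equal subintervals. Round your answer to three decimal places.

Δx = (2.5 − 1)/3 = 0.5.
Right endpoints: 1.5, 2, 2.5.
r(1.5) ≈ 2.915, r(2) ≈ 3.162, r(2.5) ≈ 3.391.
Sum = Δx · [r(1.5) + r(2) + r(2.5)].
Sum ≈ 4.734.

4.734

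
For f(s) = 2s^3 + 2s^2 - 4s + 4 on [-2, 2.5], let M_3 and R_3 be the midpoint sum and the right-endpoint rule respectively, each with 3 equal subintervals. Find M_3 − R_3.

-34.171875

M_3 = 37.828125.
R_3 = 72.
M_3 − R_3 = -34.171875.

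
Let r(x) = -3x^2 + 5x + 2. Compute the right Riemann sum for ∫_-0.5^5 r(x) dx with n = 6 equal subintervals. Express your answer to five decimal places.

-75.98785

Δx = (5 − (-0.5))/6 = 11/12.
Right endpoints: 5/12, 4/3, 2.25, 19/6, 49/12, 5.
r(5/12) = 3.5625, r(4/3) = 10/3, r(2.25) = -1.9375, r(19/6) = -12.25, r(49/12) = -1325/48, r(5) = -48.
Sum = Δx · [r(5/12) + r(4/3) + r(2.25) + ...].
Sum ≈ -75.98785.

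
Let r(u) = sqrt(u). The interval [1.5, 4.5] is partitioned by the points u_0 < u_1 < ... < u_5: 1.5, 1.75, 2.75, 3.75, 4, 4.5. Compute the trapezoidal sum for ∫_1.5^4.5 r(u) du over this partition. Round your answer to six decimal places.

5.128840

Subinterval widths: 0.25, 1, 1, 0.25, 0.5.
r(1.5) ≈ 1.224745, r(1.75) ≈ 1.322876, r(2.75) ≈ 1.658312, r(3.75) ≈ 1.936492, r(4) ≈ 2.000000, r(4.5) ≈ 2.121320.
On each subinterval the trapezoid contributes (Δu_i/2)·[r(u_{i-1}) + r(u_i)].
Sum ≈ 5.128840.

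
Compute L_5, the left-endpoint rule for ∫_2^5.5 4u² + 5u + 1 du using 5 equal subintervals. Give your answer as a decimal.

238.56

Δu = (5.5 − 2)/5 = 0.7.
Left endpoints: 2, 2.7, 3.4, 4.1, 4.8.
f(2) = 27, f(2.7) = 43.66, f(3.4) = 64.24, f(4.1) = 88.74, f(4.8) = 117.16.
Sum = Δu · [f(2) + f(2.7) + f(3.4) + f(4.1) + f(4.8)].
Sum = 238.56.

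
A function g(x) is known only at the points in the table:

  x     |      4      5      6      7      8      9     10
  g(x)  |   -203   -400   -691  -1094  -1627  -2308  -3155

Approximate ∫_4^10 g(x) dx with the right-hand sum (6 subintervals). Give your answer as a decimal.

-9275

Δx = 1.
Sum = 1·[(-400) + (-691) + (-1094) + (-1627) + (-2308) + (-3155)] = -9275.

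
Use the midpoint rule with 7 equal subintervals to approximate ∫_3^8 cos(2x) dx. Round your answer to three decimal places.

-0.005

Δx = (8 − 3)/7 = 5/7.
Midpoints: 47/14, 57/14, 67/14, 5.5, 87/14, 97/14, 107/14.
f(47/14) ≈ 0.909, f(57/14) ≈ -0.285, f(67/14) ≈ -0.989, f(5.5) ≈ 0.004, f(87/14) ≈ 0.991, f(97/14) ≈ 0.276, f(107/14) ≈ -0.912.
Sum = Δx · [f(47/14) + f(57/14) + f(67/14) + ...].
Sum ≈ -0.005.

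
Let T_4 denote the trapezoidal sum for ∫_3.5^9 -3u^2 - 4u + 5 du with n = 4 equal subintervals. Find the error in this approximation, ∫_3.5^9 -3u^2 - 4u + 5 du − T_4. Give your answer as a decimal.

5.19921875

Exact integral: ∫_3.5^9 f(u) du = -796.125.
T_4 = -801.32421875.
Error = -796.125 − (-801.32421875) = 5.19921875.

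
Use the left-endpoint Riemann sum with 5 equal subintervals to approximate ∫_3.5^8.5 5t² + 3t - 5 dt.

863.75

Δt = (8.5 − 3.5)/5 = 1.
Left endpoints: 3.5, 4.5, 5.5, 6.5, 7.5.
f(3.5) = 66.75, f(4.5) = 109.75, f(5.5) = 162.75, f(6.5) = 225.75, f(7.5) = 298.75.
Sum = Δt · [f(3.5) + f(4.5) + f(5.5) + f(6.5) + f(7.5)].
Sum = 863.75.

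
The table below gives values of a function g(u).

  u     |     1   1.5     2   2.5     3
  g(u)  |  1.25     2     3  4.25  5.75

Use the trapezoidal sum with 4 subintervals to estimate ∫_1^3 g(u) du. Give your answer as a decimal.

6.375

Δu = 0.5.
T_4 = (0.5/2)·[1.25 + 2·2 + 2·3 + 2·4.25 + 5.75] = 6.375.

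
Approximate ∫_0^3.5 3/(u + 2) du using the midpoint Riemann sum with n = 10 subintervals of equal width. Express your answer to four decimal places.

Δu = (3.5 − 0)/10 = 0.35.
Midpoints: 0.175, 0.525, 0.875, 1.225, 1.575, 1.925, 2.275, 2.625, 2.975, 3.325.
f(0.175) = 40/29, f(0.525) = 120/101, f(0.875) = 24/23, f(1.225) = 40/43, f(1.575) = 120/143, f(1.925) = 120/157, f(2.275) = 40/57, f(2.625) = 24/37, f(2.975) = 120/199, f(3.325) = 40/71.
Sum = Δu · [f(0.175) + f(0.525) + f(0.875) + ...].
Sum ≈ 3.0315.

3.0315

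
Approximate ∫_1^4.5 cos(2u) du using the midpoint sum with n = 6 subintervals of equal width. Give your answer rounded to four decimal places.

-0.2633

Δu = (4.5 − 1)/6 = 7/12.
Midpoints: 31/24, 1.875, 59/24, 73/24, 3.625, 101/24.
f(31/24) ≈ -0.8482, f(1.875) ≈ -0.8206, f(59/24) ≈ 0.2029, f(73/24) ≈ 0.9801, f(3.625) ≈ 0.5679, f(101/24) ≈ -0.5335.
Sum = Δu · [f(31/24) + f(1.875) + f(59/24) + ...].
Sum ≈ -0.2633.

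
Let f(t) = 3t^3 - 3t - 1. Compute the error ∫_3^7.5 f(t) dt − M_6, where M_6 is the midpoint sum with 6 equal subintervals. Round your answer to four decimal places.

9.9668

Exact integral: ∫_3^7.5 f(t) dt = 2236.921875.
M_6 ≈ 2226.955078.
Error ≈ 2236.921875 − 2226.955078 ≈ 9.9668.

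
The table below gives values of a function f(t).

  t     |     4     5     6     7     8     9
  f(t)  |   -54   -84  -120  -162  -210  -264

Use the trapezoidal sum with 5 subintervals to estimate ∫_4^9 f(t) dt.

-735

Δt = 1.
T_5 = (1/2)·[(-54) + 2·(-84) + 2·(-120) + 2·(-162) + 2·(-210) + (-264)] = -735.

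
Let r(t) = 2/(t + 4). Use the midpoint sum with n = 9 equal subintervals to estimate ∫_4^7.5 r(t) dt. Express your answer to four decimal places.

Δt = (7.5 − 4)/9 = 7/18.
Midpoints: 151/36, 55/12, 179/36, 193/36, 5.75, 221/36, 235/36, 83/12, 263/36.
r(151/36) = 72/295, r(55/12) = 24/103, r(179/36) = 72/323, r(193/36) = 72/337, r(5.75) = 8/39, r(221/36) = 72/365, r(235/36) = 72/379, r(83/12) = 24/131, r(263/36) = 72/407.
Sum = Δt · [r(151/36) + r(55/12) + r(179/36) + ...].
Sum ≈ 0.7257.

0.7257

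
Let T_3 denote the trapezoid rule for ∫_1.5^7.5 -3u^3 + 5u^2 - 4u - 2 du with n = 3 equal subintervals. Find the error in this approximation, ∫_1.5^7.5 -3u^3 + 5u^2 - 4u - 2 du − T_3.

Exact integral: ∫_1.5^7.5 f(u) du = -1791.75.
T_3 = -1933.75.
Error = -1791.75 − (-1933.75) = 142.

142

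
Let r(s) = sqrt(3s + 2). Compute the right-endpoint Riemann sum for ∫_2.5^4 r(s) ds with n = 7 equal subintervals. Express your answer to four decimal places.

5.2042

Δs = (4 − 2.5)/7 = 3/14.
Right endpoints: 19/7, 41/14, 22/7, 47/14, 25/7, 53/14, 4.
r(19/7) ≈ 3.1848, r(41/14) ≈ 3.2842, r(22/7) ≈ 3.3806, r(47/14) ≈ 3.4744, r(25/7) ≈ 3.5657, r(53/14) ≈ 3.6547, r(4) ≈ 3.7417.
Sum = Δs · [r(19/7) + r(41/14) + r(22/7) + ...].
Sum ≈ 5.2042.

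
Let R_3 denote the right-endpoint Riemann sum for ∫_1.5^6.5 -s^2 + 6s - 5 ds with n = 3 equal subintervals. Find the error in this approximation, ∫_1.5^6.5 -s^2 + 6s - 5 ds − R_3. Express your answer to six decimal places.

10.648148

Exact integral: ∫_1.5^6.5 f(s) ds ≈ 4.58333333.
R_3 ≈ -6.06481481.
Error ≈ 4.58333333 − (-6.06481481) ≈ 10.648148.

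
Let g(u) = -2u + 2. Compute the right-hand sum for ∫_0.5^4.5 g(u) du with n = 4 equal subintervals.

Δu = (4.5 − 0.5)/4 = 1.
Right endpoints: 1.5, 2.5, 3.5, 4.5.
g(1.5) = -1, g(2.5) = -3, g(3.5) = -5, g(4.5) = -7.
Sum = Δu · [g(1.5) + g(2.5) + g(3.5) + g(4.5)].
Sum = -16.

-16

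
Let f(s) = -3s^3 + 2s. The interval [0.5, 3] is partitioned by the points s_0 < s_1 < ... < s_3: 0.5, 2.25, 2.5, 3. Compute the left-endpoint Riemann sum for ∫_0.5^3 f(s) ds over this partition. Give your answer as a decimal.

Subinterval widths: 1.75, 0.25, 0.5.
Left endpoints: 0.5, 2.25, 2.5.
f(0.5) = 0.625, f(2.25) = -29.671875, f(2.5) = -41.875.
Sum = Σ Δs_i · f(s_i).
Sum = -27.26171875.

-27.26171875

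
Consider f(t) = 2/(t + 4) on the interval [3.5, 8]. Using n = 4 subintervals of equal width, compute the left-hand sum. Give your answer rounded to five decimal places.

0.99854

Δt = (8 − 3.5)/4 = 1.125.
Left endpoints: 3.5, 4.625, 5.75, 6.875.
f(3.5) = 4/15, f(4.625) = 16/69, f(5.75) = 8/39, f(6.875) = 16/87.
Sum = Δt · [f(3.5) + f(4.625) + f(5.75) + f(6.875)].
Sum ≈ 0.99854.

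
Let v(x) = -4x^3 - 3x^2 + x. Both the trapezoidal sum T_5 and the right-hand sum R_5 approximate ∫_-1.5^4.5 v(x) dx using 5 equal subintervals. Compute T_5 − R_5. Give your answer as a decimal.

255.6

T_5 = -520.74.
R_5 = -776.34.
T_5 − R_5 = 255.6.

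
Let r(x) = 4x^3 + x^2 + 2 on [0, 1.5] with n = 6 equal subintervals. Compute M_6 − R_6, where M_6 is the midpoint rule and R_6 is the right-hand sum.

M_6 = 9.109375.
R_6 = 11.3125.
M_6 − R_6 = -2.203125.

-2.203125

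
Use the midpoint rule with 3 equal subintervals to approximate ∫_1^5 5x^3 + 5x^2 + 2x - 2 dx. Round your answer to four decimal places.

973.0370

Δx = (5 − 1)/3 = 4/3.
Midpoints: 5/3, 3, 13/3.
f(5/3) = 1036/27, f(3) = 184, f(13/3) = 13700/27.
Sum = Δx · [f(5/3) + f(3) + f(13/3)].
Sum ≈ 973.0370.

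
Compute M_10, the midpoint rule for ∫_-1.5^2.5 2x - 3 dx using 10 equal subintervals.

Δx = (2.5 − (-1.5))/10 = 0.4.
Midpoints: -1.3, -0.9, -0.5, -0.1, 0.3, 0.7, 1.1, 1.5, 1.9, 2.3.
f(-1.3) = -5.6, f(-0.9) = -4.8, f(-0.5) = -4, f(-0.1) = -3.2, f(0.3) = -2.4, f(0.7) = -1.6, f(1.1) = -0.8, f(1.5) = 0, f(1.9) = 0.8, f(2.3) = 1.6.
Sum = Δx · [f(-1.3) + f(-0.9) + f(-0.5) + ...].
Sum = -8.

-8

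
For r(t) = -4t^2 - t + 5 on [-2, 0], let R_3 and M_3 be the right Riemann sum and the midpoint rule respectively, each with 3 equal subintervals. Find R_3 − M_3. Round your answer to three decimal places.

3.778

R_3 ≈ 5.40741.
M_3 ≈ 1.62963.
R_3 − M_3 ≈ 3.778.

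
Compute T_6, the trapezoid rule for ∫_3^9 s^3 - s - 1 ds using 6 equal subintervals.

Δs = (9 − 3)/6 = 1.
f(3) = 23, f(4) = 59, f(5) = 119, f(6) = 209, f(7) = 335, f(8) = 503, f(9) = 719.
T_6 = (Δs/2)·[f(s_0) + 2f(s_1) + ... + 2f(s_{5}) + f(s_6)].
Sum = 1596.

1596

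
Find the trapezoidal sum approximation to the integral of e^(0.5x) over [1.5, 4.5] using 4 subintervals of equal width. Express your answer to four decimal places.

14.9138

Δx = (4.5 − 1.5)/4 = 0.75.
f(1.5) ≈ 2.1170, f(2.25) ≈ 3.0802, f(3) ≈ 4.4817, f(3.75) ≈ 6.5208, f(4.5) ≈ 9.4877.
T_4 = (Δx/2)·[f(x_0) + 2f(x_1) + 2f(x_2) + 2f(x_3) + f(x_4)].
Sum ≈ 14.9138.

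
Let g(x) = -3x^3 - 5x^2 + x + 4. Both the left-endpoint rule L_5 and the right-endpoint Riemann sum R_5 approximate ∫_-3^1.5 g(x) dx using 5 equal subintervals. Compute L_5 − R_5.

L_5 = 45.81.
R_5 = -1.7775.
L_5 − R_5 = 47.5875.

47.5875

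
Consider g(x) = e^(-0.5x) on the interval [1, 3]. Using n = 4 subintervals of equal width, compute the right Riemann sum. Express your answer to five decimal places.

0.67494

Δx = (3 − 1)/4 = 0.5.
Right endpoints: 1.5, 2, 2.5, 3.
g(1.5) ≈ 0.47237, g(2) ≈ 0.36788, g(2.5) ≈ 0.28650, g(3) ≈ 0.22313.
Sum = Δx · [g(1.5) + g(2) + g(2.5) + g(3)].
Sum ≈ 0.67494.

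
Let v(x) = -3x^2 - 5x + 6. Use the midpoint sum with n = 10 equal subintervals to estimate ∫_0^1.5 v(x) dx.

0.0084375

Δx = (1.5 − 0)/10 = 0.15.
Midpoints: 0.075, 0.225, 0.375, 0.525, 0.675, 0.825, 0.975, 1.125, 1.275, 1.425.
v(0.075) = 5.608125, v(0.225) = 4.723125, v(0.375) = 3.703125, v(0.525) = 2.548125, v(0.675) = 1.258125, v(0.825) = -0.166875, v(0.975) = -1.726875, v(1.125) = -3.421875, v(1.275) = -5.251875, v(1.425) = -7.216875.
Sum = Δx · [v(0.075) + v(0.225) + v(0.375) + ...].
Sum = 0.0084375.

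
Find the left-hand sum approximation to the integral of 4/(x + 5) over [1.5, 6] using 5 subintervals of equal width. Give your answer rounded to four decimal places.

2.2218

Δx = (6 − 1.5)/5 = 0.9.
Left endpoints: 1.5, 2.4, 3.3, 4.2, 5.1.
f(1.5) = 8/13, f(2.4) = 20/37, f(3.3) = 40/83, f(4.2) = 10/23, f(5.1) = 40/101.
Sum = Δx · [f(1.5) + f(2.4) + f(3.3) + f(4.2) + f(5.1)].
Sum ≈ 2.2218.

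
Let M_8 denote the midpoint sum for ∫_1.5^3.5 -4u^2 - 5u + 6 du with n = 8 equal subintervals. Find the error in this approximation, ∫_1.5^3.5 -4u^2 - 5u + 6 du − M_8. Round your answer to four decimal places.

-0.0417

Exact integral: ∫_1.5^3.5 f(u) du ≈ -65.666667.
M_8 = -65.625.
Error ≈ -65.666667 − (-65.625) ≈ -0.0417.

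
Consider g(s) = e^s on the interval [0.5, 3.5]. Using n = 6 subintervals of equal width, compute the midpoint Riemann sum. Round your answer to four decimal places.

Δs = (3.5 − 0.5)/6 = 0.5.
Midpoints: 0.75, 1.25, 1.75, 2.25, 2.75, 3.25.
g(0.75) ≈ 2.1170, g(1.25) ≈ 3.4903, g(1.75) ≈ 5.7546, g(2.25) ≈ 9.4877, g(2.75) ≈ 15.6426, g(3.25) ≈ 25.7903.
Sum = Δs · [g(0.75) + g(1.25) + g(1.75) + ...].
Sum ≈ 31.1413.

31.1413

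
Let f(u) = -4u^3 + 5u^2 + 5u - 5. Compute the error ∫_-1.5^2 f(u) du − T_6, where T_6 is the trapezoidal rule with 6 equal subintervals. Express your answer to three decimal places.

Exact integral: ∫_-1.5^2 f(u) du ≈ -5.10417.
T_6 ≈ -4.70718.
Error ≈ -5.10417 − (-4.70718) ≈ -0.397.

-0.397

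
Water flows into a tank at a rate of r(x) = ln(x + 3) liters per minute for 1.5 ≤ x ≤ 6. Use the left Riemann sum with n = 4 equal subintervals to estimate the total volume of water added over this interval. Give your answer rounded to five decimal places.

8.10510

Δx = (6 − 1.5)/4 = 1.125.
Left endpoints: 1.5, 2.625, 3.75, 4.875.
r(1.5) ≈ 1.50408, r(2.625) ≈ 1.72722, r(3.75) ≈ 1.90954, r(4.875) ≈ 2.06369.
Sum = Δx · [r(1.5) + r(2.625) + r(3.75) + r(4.875)].
Sum ≈ 8.10510.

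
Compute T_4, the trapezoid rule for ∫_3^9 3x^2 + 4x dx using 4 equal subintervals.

Δx = (9 − 3)/4 = 1.5.
f(3) = 39, f(4.5) = 78.75, f(6) = 132, f(7.5) = 198.75, f(9) = 279.
T_4 = (Δx/2)·[f(x_0) + 2f(x_1) + 2f(x_2) + 2f(x_3) + f(x_4)].
Sum = 852.75.

852.75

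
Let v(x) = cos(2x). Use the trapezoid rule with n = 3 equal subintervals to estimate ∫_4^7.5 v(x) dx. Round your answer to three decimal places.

-0.085

Δx = (7.5 − 4)/3 = 7/6.
v(4) ≈ -0.146, v(31/6) ≈ -0.615, v(19/3) ≈ 0.995, v(7.5) ≈ -0.760.
T_3 = (Δx/2)·[v(x_0) + 2v(x_1) + 2v(x_2) + v(x_3)].
Sum ≈ -0.085.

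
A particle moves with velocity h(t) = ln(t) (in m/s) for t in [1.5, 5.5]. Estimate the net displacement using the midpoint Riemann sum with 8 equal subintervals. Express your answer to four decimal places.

4.7729

Δt = (5.5 − 1.5)/8 = 0.5.
Midpoints: 1.75, 2.25, 2.75, 3.25, 3.75, 4.25, 4.75, 5.25.
h(1.75) ≈ 0.5596, h(2.25) ≈ 0.8109, h(2.75) ≈ 1.0116, h(3.25) ≈ 1.1787, h(3.75) ≈ 1.3218, h(4.25) ≈ 1.4469, h(4.75) ≈ 1.5581, h(5.25) ≈ 1.6582.
Sum = Δt · [h(1.75) + h(2.25) + h(2.75) + ...].
Sum ≈ 4.7729.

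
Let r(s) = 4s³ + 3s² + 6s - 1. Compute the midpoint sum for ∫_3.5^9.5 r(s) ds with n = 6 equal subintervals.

8997

Δs = (9.5 − 3.5)/6 = 1.
Midpoints: 4, 5, 6, 7, 8, 9.
r(4) = 327, r(5) = 604, r(6) = 1007, r(7) = 1560, r(8) = 2287, r(9) = 3212.
Sum = Δs · [r(4) + r(5) + r(6) + ...].
Sum = 8997.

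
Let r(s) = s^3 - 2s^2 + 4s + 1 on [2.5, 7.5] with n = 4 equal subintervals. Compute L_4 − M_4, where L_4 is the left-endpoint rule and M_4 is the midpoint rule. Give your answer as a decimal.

L_4 = 428.4375.
M_4 = 606.953125.
L_4 − M_4 = -178.515625.

-178.515625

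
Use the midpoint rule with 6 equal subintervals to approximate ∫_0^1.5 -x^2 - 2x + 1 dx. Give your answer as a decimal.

Δx = (1.5 − 0)/6 = 0.25.
Midpoints: 0.125, 0.375, 0.625, 0.875, 1.125, 1.375.
f(0.125) = 0.734375, f(0.375) = 0.109375, f(0.625) = -0.640625, f(0.875) = -1.515625, f(1.125) = -2.515625, f(1.375) = -3.640625.
Sum = Δx · [f(0.125) + f(0.375) + f(0.625) + ...].
Sum = -1.8671875.

-1.8671875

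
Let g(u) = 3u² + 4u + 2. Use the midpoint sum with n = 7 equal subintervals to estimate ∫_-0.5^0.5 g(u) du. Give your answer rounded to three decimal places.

Δu = (0.5 − (-0.5))/7 = 1/7.
Midpoints: -3/7, -2/7, -1/7, 0, 1/7, 2/7, 3/7.
g(-3/7) = 41/49, g(-2/7) = 54/49, g(-1/7) = 73/49, g(0) = 2, g(1/7) = 129/49, g(2/7) = 166/49, g(3/7) = 209/49.
Sum = Δu · [g(-3/7) + g(-2/7) + g(-1/7) + ...].
Sum ≈ 2.245.

2.245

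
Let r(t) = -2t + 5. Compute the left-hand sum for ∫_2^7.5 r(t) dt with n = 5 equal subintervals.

Δt = (7.5 − 2)/5 = 1.1.
Left endpoints: 2, 3.1, 4.2, 5.3, 6.4.
r(2) = 1, r(3.1) = -1.2, r(4.2) = -3.4, r(5.3) = -5.6, r(6.4) = -7.8.
Sum = Δt · [r(2) + r(3.1) + r(4.2) + r(5.3) + r(6.4)].
Sum = -18.7.

-18.7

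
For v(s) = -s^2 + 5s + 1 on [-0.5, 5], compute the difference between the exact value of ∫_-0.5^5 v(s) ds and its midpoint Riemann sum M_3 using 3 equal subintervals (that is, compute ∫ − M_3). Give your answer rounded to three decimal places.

Exact integral: ∫_-0.5^5 v(s) ds ≈ 25.66667.
M_3 ≈ 27.20718.
Error ≈ 25.66667 − 27.20718 ≈ -1.541.

-1.541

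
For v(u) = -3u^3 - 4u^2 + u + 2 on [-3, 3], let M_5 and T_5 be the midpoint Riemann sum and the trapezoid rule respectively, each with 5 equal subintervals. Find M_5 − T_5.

8.64

M_5 = -57.12.
T_5 = -65.76.
M_5 − T_5 = 8.64.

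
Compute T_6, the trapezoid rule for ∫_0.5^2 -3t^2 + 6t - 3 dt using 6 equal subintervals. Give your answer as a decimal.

-1.171875

Δt = (2 − 0.5)/6 = 0.25.
f(0.5) = -0.75, f(0.75) = -0.1875, f(1) = 0, f(1.25) = -0.1875, f(1.5) = -0.75, f(1.75) = -1.6875, f(2) = -3.
T_6 = (Δt/2)·[f(t_0) + 2f(t_1) + ... + 2f(t_{5}) + f(t_6)].
Sum = -1.171875.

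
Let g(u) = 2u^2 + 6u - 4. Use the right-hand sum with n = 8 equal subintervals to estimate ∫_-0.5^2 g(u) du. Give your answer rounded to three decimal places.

Δu = (2 − (-0.5))/8 = 0.3125.
Right endpoints: -0.1875, 0.125, 0.4375, 0.75, 1.0625, 1.375, 1.6875, 2.
g(-0.1875) = -5.0546875, g(0.125) = -3.21875, g(0.4375) = -0.9921875, g(0.75) = 1.625, g(1.0625) = 4.6328125, g(1.375) = 8.03125, g(1.6875) = 11.8203125, g(2) = 16.
Sum = Δu · [g(-0.1875) + g(0.125) + g(0.4375) + ...].
Sum ≈ 10.264.

10.264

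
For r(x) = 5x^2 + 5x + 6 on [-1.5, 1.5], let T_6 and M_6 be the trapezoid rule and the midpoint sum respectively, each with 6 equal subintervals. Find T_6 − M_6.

0.9375

T_6 = 29.875.
M_6 = 28.9375.
T_6 − M_6 = 0.9375.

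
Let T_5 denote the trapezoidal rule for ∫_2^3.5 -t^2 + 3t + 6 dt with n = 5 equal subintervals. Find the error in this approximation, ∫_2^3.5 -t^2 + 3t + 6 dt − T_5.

Exact integral: ∫_2^3.5 f(t) dt = 9.75.
T_5 = 9.7275.
Error = 9.75 − 9.7275 = 0.0225.

0.0225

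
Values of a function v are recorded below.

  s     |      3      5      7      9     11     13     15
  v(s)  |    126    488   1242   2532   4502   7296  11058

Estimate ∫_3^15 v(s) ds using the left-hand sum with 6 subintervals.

Δs = 2.
Sum = 2·[126 + 488 + 1242 + 2532 + 4502 + 7296] = 32372.

32372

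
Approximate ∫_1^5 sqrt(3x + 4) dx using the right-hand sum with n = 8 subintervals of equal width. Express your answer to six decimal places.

14.712278

Δx = (5 − 1)/8 = 0.5.
Right endpoints: 1.5, 2, 2.5, 3, 3.5, 4, 4.5, 5.
f(1.5) ≈ 2.915476, f(2) ≈ 3.162278, f(2.5) ≈ 3.391165, f(3) ≈ 3.605551, f(3.5) ≈ 3.807887, f(4) ≈ 4.000000, f(4.5) ≈ 4.183300, f(5) ≈ 4.358899.
Sum = Δx · [f(1.5) + f(2) + f(2.5) + ...].
Sum ≈ 14.712278.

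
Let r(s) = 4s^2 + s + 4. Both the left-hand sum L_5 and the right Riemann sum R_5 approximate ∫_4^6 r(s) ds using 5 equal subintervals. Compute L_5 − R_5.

-32.8

L_5 = 204.48.
R_5 = 237.28.
L_5 − R_5 = -32.8.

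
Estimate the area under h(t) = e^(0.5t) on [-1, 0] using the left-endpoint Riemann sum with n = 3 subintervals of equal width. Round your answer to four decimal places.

Δt = (0 − (-1))/3 = 1/3.
Left endpoints: -1, -2/3, -1/3.
h(-1) ≈ 0.6065, h(-2/3) ≈ 0.7165, h(-1/3) ≈ 0.8465.
Sum = Δt · [h(-1) + h(-2/3) + h(-1/3)].
Sum ≈ 0.7232.

0.7232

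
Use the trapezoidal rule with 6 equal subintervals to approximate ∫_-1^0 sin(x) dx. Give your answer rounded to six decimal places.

Δx = (0 − (-1))/6 = 1/6.
f(-1) ≈ -0.841471, f(-5/6) ≈ -0.740177, f(-2/3) ≈ -0.618370, f(-0.5) ≈ -0.479426, f(-1/3) ≈ -0.327195, f(-1/6) ≈ -0.165896, f(0) ≈ 0.000000.
T_6 = (Δx/2)·[f(x_0) + 2f(x_1) + ... + 2f(x_{5}) + f(x_6)].
Sum ≈ -0.458633.

-0.458633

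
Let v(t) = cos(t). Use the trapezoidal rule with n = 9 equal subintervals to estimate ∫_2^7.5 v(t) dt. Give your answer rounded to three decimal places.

Δt = (7.5 − 2)/9 = 11/18.
v(2) ≈ -0.416, v(47/18) ≈ -0.863, v(29/9) ≈ -0.997, v(23/6) ≈ -0.770, v(40/9) ≈ -0.265, v(91/18) ≈ 0.336, v(17/3) ≈ 0.816, v(113/18) ≈ 1.000, v(62/9) ≈ 0.822, v(7.5) ≈ 0.347.
T_9 = (Δt/2)·[v(t_0) + 2v(t_1) + ... + 2v(t_{8}) + v(t_9)].
Sum ≈ 0.028.

0.028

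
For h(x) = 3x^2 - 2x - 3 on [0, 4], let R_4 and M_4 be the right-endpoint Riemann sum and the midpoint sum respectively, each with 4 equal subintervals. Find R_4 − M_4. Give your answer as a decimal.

23

R_4 = 58.
M_4 = 35.
R_4 − M_4 = 23.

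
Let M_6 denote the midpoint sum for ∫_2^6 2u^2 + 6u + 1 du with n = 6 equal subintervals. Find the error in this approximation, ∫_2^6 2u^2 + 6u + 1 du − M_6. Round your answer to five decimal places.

0.29630

Exact integral: ∫_2^6 f(u) du ≈ 238.6666667.
M_6 ≈ 238.3703704.
Error ≈ 238.6666667 − 238.3703704 ≈ 0.29630.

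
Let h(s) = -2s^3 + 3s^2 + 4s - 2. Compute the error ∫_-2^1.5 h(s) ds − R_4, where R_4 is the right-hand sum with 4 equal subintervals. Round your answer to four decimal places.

Exact integral: ∫_-2^1.5 h(s) ds = 6.34375.
R_4 ≈ 2.228516.
Error ≈ 6.34375 − 2.228516 ≈ 4.1152.

4.1152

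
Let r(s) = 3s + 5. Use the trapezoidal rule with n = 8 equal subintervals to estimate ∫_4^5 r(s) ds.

18.5

Δs = (5 − 4)/8 = 0.125.
r(4) = 17, r(4.125) = 17.375, r(4.25) = 17.75, r(4.375) = 18.125, r(4.5) = 18.5, r(4.625) = 18.875, r(4.75) = 19.25, r(4.875) = 19.625, r(5) = 20.
T_8 = (Δs/2)·[r(s_0) + 2r(s_1) + ... + 2r(s_{7}) + r(s_8)].
Sum = 18.5.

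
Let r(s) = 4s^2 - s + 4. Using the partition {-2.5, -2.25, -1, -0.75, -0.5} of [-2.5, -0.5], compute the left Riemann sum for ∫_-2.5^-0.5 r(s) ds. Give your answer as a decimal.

Subinterval widths: 0.25, 1.25, 0.25, 0.25.
Left endpoints: -2.5, -2.25, -1, -0.75.
r(-2.5) = 31.5, r(-2.25) = 26.5, r(-1) = 9, r(-0.75) = 7.
Sum = Σ Δs_i · r(s_i).
Sum = 45.

45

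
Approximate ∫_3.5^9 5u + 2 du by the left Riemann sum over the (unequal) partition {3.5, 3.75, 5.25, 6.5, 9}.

Subinterval widths: 0.25, 1.5, 1.25, 2.5.
Left endpoints: 3.5, 3.75, 5.25, 6.5.
f(3.5) = 19.5, f(3.75) = 20.75, f(5.25) = 28.25, f(6.5) = 34.5.
Sum = Σ Δu_i · f(u_i).
Sum = 157.5625.

157.5625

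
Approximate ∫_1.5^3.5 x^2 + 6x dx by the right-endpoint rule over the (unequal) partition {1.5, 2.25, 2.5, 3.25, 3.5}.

Subinterval widths: 0.75, 0.25, 0.75, 0.25.
Right endpoints: 2.25, 2.5, 3.25, 3.5.
f(2.25) = 18.5625, f(2.5) = 21.25, f(3.25) = 30.0625, f(3.5) = 33.25.
Sum = Σ Δx_i · f(x_i).
Sum = 50.09375.

50.09375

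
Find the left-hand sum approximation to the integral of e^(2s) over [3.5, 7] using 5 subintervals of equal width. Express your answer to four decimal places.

Δs = (7 − 3.5)/5 = 0.7.
Left endpoints: 3.5, 4.2, 4.9, 5.6, 6.3.
f(3.5) ≈ 1096.6332, f(4.2) ≈ 4447.0667, f(4.9) ≈ 18033.7449, f(5.6) ≈ 73130.4418, f(6.3) ≈ 296558.5653.
Sum = Δs · [f(3.5) + f(4.2) + f(4.9) + f(5.6) + f(6.3)].
Sum ≈ 275286.5164.

275286.5164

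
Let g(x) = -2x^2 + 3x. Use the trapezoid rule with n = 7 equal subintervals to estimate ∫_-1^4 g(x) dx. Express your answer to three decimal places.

Δx = (4 − (-1))/7 = 5/7.
g(-1) = -5, g(-2/7) = -50/49, g(3/7) = 45/49, g(8/7) = 40/49, g(13/7) = -65/49, g(18/7) = -270/49, g(23/7) = -575/49, g(4) = -20.
T_7 = (Δx/2)·[g(x_0) + 2g(x_1) + ... + 2g(x_{6}) + g(x_7)].
Sum ≈ -21.684.

-21.684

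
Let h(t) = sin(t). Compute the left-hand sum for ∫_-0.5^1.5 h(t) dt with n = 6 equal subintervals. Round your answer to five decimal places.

0.55321

Δt = (1.5 − (-0.5))/6 = 1/3.
Left endpoints: -0.5, -1/6, 1/6, 0.5, 5/6, 7/6.
h(-0.5) ≈ -0.47943, h(-1/6) ≈ -0.16590, h(1/6) ≈ 0.16590, h(0.5) ≈ 0.47943, h(5/6) ≈ 0.74018, h(7/6) ≈ 0.91944.
Sum = Δt · [h(-0.5) + h(-1/6) + h(1/6) + ...].
Sum ≈ 0.55321.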